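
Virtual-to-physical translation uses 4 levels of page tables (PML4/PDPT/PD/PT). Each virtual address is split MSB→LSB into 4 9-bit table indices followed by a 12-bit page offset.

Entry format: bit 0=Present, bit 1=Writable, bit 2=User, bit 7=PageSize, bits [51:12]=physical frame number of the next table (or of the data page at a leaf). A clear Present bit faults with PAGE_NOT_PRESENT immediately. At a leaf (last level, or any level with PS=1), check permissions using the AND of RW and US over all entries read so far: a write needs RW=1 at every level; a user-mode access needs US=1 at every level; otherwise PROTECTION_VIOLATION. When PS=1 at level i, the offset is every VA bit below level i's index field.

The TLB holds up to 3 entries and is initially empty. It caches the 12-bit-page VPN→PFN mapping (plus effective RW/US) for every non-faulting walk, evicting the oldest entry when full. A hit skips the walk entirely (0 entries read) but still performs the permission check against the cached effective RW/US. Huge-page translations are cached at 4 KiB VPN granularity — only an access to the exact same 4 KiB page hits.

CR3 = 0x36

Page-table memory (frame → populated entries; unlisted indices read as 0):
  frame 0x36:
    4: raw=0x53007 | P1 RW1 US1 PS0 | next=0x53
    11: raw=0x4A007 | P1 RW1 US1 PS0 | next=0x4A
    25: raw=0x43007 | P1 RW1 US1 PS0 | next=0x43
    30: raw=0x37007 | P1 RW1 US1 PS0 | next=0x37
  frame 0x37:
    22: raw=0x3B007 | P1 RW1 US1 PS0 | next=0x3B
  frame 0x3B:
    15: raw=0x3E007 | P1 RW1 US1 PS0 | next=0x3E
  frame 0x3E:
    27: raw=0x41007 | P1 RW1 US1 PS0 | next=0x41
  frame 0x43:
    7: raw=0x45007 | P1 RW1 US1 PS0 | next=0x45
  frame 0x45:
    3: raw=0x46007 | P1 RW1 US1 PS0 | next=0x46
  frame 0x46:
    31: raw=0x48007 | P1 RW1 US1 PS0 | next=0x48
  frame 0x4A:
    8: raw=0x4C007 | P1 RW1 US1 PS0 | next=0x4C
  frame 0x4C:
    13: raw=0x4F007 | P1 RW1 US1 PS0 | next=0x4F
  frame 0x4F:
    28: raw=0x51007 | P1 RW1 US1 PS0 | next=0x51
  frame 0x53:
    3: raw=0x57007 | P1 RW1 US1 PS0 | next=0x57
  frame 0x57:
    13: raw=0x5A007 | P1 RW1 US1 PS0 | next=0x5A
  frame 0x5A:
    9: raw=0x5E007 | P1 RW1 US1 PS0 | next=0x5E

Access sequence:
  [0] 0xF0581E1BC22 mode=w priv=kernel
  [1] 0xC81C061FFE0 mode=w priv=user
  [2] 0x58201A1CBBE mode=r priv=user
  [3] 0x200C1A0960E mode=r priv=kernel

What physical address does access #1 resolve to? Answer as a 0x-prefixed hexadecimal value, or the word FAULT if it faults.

Per-access translation:
#0 VA=0xF0581E1BC22 (w,kernel):
  L0 @0x36[30] → 0x37007  P=1,RW=1,US=1,PS=0
  L1 @0x37[22] → 0x3B007  P=1,RW=1,US=1,PS=0
  L2 @0x3B[15] → 0x3E007  P=1,RW=1,US=1,PS=0
  L3 @0x3E[27] → 0x41007  P=1,RW=1,US=1,PS=0
  ✓ 0x41C22  — 4 lookups
#1 VA=0xC81C061FFE0 (w,user):
  L0 @0x36[25] → 0x43007  P=1,RW=1,US=1,PS=0
  L1 @0x43[7] → 0x45007  P=1,RW=1,US=1,PS=0
  L2 @0x45[3] → 0x46007  P=1,RW=1,US=1,PS=0
  L3 @0x46[31] → 0x48007  P=1,RW=1,US=1,PS=0
  ✓ 0x48FE0  — 4 lookups
#2 VA=0x58201A1CBBE (r,user):
  L0 @0x36[11] → 0x4A007  P=1,RW=1,US=1,PS=0
  L1 @0x4A[8] → 0x4C007  P=1,RW=1,US=1,PS=0
  L2 @0x4C[13] → 0x4F007  P=1,RW=1,US=1,PS=0
  L3 @0x4F[28] → 0x51007  P=1,RW=1,US=1,PS=0
  ✓ 0x51BBE  — 4 lookups
#3 VA=0x200C1A0960E (r,kernel):
  L0 @0x36[4] → 0x53007  P=1,RW=1,US=1,PS=0
  L1 @0x53[3] → 0x57007  P=1,RW=1,US=1,PS=0
  L2 @0x57[13] → 0x5A007  P=1,RW=1,US=1,PS=0
  L3 @0x5A[9] → 0x5E007  P=1,RW=1,US=1,PS=0
  ✓ 0x5E60E  — 4 lookups

Access #1 PA: 0x48FE0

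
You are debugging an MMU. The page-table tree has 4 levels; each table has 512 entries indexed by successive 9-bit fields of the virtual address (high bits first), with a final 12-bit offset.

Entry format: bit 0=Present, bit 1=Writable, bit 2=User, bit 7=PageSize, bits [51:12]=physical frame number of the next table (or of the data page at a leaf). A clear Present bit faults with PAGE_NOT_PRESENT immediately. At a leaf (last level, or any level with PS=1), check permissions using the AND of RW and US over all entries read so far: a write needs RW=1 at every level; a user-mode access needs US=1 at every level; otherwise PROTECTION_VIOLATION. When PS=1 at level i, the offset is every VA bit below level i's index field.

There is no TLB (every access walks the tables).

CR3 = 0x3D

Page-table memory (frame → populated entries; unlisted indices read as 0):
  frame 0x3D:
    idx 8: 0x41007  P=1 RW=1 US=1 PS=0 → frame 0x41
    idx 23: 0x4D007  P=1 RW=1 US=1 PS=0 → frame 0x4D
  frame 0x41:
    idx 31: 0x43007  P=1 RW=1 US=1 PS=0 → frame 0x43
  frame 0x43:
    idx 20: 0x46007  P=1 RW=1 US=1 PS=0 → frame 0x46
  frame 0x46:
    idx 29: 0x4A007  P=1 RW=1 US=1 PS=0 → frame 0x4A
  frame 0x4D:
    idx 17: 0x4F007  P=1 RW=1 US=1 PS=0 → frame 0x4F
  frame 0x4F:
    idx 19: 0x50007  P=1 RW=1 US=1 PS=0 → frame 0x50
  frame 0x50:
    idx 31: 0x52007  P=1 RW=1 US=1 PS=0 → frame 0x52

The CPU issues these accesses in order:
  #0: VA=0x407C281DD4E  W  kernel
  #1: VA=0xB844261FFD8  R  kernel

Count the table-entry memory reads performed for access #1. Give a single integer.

Walk each access:
#0 VA=0x407C281DD4E (w,kernel):
  [0] read 0x3D idx=8: raw=0x41007 flags P=1 W=1 U=1 S=0
  [1] read 0x41 idx=31: raw=0x43007 flags P=1 W=1 U=1 S=0
  [2] read 0x43 idx=20: raw=0x46007 flags P=1 W=1 U=1 S=0
  [3] read 0x46 idx=29: raw=0x4A007 flags P=1 W=1 U=1 S=0
  ✓ 0x4AD4E  — 4 lookups
#1 VA=0xB844261FFD8 (r,kernel):
  [0] read 0x3D idx=23: raw=0x4D007 flags P=1 W=1 U=1 S=0
  [1] read 0x4D idx=17: raw=0x4F007 flags P=1 W=1 U=1 S=0
  [2] read 0x4F idx=19: raw=0x50007 flags P=1 W=1 U=1 S=0
  [3] read 0x50 idx=31: raw=0x52007 flags P=1 W=1 U=1 S=0
  ✓ 0x52FD8  — 4 lookups

Entries read for #1: 4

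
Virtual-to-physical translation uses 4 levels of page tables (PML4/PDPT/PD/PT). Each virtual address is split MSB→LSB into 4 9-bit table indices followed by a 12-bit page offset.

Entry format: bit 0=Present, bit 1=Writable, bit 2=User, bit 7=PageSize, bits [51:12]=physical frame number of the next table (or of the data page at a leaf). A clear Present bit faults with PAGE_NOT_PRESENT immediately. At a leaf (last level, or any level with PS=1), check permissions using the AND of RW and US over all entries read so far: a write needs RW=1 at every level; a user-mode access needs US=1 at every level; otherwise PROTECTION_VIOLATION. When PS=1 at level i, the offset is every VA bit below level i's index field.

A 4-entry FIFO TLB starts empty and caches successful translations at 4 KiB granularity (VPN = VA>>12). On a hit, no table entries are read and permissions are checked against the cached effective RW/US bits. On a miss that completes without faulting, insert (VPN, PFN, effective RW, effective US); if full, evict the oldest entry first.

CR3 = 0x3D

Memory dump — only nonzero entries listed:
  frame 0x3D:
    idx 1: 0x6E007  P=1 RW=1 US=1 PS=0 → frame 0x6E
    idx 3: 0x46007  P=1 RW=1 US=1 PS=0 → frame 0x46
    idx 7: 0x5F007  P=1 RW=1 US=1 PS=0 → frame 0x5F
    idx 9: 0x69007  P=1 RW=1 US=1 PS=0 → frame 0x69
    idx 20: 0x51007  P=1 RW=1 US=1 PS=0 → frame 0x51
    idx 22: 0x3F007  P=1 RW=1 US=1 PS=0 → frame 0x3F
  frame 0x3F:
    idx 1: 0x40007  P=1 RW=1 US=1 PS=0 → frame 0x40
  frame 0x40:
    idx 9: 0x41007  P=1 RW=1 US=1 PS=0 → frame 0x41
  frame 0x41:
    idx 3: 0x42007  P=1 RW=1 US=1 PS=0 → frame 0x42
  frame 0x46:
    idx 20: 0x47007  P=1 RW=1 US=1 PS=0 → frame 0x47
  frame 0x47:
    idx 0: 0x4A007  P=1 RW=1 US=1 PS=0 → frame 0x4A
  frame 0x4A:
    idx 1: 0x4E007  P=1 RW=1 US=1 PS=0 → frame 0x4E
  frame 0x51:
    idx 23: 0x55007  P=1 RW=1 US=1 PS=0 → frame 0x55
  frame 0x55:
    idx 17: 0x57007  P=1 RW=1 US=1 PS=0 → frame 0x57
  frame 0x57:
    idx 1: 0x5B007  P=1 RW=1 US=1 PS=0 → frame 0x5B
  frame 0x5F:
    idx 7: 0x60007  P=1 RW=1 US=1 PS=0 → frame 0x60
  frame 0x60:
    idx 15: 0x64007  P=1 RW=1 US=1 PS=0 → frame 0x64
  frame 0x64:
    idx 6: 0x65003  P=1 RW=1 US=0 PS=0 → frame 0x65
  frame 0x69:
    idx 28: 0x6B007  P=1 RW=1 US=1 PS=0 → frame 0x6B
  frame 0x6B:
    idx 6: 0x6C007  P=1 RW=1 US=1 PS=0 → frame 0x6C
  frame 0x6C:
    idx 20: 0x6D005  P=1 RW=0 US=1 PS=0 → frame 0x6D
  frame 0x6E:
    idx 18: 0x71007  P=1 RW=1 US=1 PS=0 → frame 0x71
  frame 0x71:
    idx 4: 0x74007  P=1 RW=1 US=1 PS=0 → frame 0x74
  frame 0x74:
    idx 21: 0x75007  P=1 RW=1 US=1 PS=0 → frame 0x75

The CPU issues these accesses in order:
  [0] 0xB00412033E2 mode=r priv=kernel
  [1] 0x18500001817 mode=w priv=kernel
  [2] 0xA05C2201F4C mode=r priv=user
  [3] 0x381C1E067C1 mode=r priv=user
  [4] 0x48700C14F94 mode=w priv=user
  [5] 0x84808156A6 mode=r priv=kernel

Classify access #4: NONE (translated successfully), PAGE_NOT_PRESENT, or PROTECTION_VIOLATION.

Per-access translation:
#0 VA=0xB00412033E2 (r,kernel):
  L0: frame=0x3D idx=22 entry=0x3F007 [P=1 RW=1 US=1 PS=0]
  L1: frame=0x3F idx=1 entry=0x40007 [P=1 RW=1 US=1 PS=0]
  L2: frame=0x40 idx=9 entry=0x41007 [P=1 RW=1 US=1 PS=0]
  L3: frame=0x41 idx=3 entry=0x42007 [P=1 RW=1 US=1 PS=0]
  → PA=0x423E2  (4 entries read)
#1 VA=0x18500001817 (w,kernel):
  L0: frame=0x3D idx=3 entry=0x46007 [P=1 RW=1 US=1 PS=0]
  L1: frame=0x46 idx=20 entry=0x47007 [P=1 RW=1 US=1 PS=0]
  L2: frame=0x47 idx=0 entry=0x4A007 [P=1 RW=1 US=1 PS=0]
  L3: frame=0x4A idx=1 entry=0x4E007 [P=1 RW=1 US=1 PS=0]
  → PA=0x4E817  (4 entries read)
#2 VA=0xA05C2201F4C (r,user):
  L0: frame=0x3D idx=20 entry=0x51007 [P=1 RW=1 US=1 PS=0]
  L1: frame=0x51 idx=23 entry=0x55007 [P=1 RW=1 US=1 PS=0]
  L2: frame=0x55 idx=17 entry=0x57007 [P=1 RW=1 US=1 PS=0]
  L3: frame=0x57 idx=1 entry=0x5B007 [P=1 RW=1 US=1 PS=0]
  → PA=0x5BF4C  (4 entries read)
#3 VA=0x381C1E067C1 (r,user):
  L0: frame=0x3D idx=7 entry=0x5F007 [P=1 RW=1 US=1 PS=0]
  L1: frame=0x5F idx=7 entry=0x60007 [P=1 RW=1 US=1 PS=0]
  L2: frame=0x60 idx=15 entry=0x64007 [P=1 RW=1 US=1 PS=0]
  L3: frame=0x64 idx=6 entry=0x65003 [P=1 RW=1 US=0 PS=0]
  ⇒ fault: PROTECTION_VIOLATION  — 4 lookups
#4 VA=0x48700C14F94 (w,user):
  L0: frame=0x3D idx=9 entry=0x69007 [P=1 RW=1 US=1 PS=0]
  L1: frame=0x69 idx=28 entry=0x6B007 [P=1 RW=1 US=1 PS=0]
  L2: frame=0x6B idx=6 entry=0x6C007 [P=1 RW=1 US=1 PS=0]
  L3: frame=0x6C idx=20 entry=0x6D005 [P=1 RW=0 US=1 PS=0]
  ⇒ fault: PROTECTION_VIOLATION  — 4 lookups
#5 VA=0x84808156A6 (r,kernel):
  L0: frame=0x3D idx=1 entry=0x6E007 [P=1 RW=1 US=1 PS=0]
  L1: frame=0x6E idx=18 entry=0x71007 [P=1 RW=1 US=1 PS=0]
  L2: frame=0x71 idx=4 entry=0x74007 [P=1 RW=1 US=1 PS=0]
  L3: frame=0x74 idx=21 entry=0x75007 [P=1 RW=1 US=1 PS=0]
  → PA=0x756A6  (4 entries read)

Access #4 fault: PROTECTION_VIOLATION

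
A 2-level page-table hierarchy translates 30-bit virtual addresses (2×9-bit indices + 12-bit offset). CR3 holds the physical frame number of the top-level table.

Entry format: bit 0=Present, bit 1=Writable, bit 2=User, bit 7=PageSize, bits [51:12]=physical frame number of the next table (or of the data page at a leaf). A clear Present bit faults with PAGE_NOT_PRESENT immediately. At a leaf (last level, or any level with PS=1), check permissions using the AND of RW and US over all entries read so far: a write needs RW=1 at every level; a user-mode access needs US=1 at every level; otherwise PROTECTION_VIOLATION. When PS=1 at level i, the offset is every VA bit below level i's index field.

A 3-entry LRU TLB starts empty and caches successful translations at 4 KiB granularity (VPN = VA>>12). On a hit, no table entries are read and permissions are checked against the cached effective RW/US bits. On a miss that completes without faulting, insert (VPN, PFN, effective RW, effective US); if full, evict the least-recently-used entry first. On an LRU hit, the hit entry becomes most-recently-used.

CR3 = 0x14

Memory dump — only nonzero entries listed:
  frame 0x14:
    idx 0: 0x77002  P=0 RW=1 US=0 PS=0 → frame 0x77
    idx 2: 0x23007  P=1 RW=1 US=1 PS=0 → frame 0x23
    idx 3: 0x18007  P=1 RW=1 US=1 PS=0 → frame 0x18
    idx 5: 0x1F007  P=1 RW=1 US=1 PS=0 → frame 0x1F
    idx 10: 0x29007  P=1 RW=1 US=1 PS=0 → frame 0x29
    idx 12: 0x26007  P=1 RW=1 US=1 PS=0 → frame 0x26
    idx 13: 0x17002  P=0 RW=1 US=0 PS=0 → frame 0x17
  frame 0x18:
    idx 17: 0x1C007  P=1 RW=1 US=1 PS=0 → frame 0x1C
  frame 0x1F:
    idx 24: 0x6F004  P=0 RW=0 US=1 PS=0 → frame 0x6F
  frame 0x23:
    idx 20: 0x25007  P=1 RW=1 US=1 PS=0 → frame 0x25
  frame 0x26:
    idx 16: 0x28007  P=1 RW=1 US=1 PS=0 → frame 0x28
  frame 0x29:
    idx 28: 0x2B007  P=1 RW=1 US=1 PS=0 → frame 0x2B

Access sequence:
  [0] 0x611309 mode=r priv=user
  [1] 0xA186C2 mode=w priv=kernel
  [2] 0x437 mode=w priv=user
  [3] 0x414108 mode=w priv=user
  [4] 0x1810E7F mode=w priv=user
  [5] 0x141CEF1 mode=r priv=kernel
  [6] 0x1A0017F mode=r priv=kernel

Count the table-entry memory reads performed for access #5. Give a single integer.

Walk each access:
#0 VA=0x611309 (r,user):
  [0] read 0x14 idx=3: raw=0x18007 flags P=1 W=1 U=1 S=0
  [1] read 0x18 idx=17: raw=0x1C007 flags P=1 W=1 U=1 S=0
  ✓ 0x1C309  — 2 lookups
#1 VA=0xA186C2 (w,kernel):
  [0] read 0x14 idx=5: raw=0x1F007 flags P=1 W=1 U=1 S=0
  [1] read 0x1F idx=24: raw=0x6F004 flags P=0 W=0 U=1 S=0
  ✗ PAGE_NOT_PRESENT  [2 reads]
#2 VA=0x437 (w,user):
  [0] read 0x14 idx=0: raw=0x77002 flags P=0 W=1 U=0 S=0
  ✗ PAGE_NOT_PRESENT  [1 reads]
#3 VA=0x414108 (w,user):
  [0] read 0x14 idx=2: raw=0x23007 flags P=1 W=1 U=1 S=0
  [1] read 0x23 idx=20: raw=0x25007 flags P=1 W=1 U=1 S=0
  ✓ 0x25108  — 2 lookups
#4 VA=0x1810E7F (w,user):
  [0] read 0x14 idx=12: raw=0x26007 flags P=1 W=1 U=1 S=0
  [1] read 0x26 idx=16: raw=0x28007 flags P=1 W=1 U=1 S=0
  ✓ 0x28E7F  — 2 lookups
#5 VA=0x141CEF1 (r,kernel):
  [0] read 0x14 idx=10: raw=0x29007 flags P=1 W=1 U=1 S=0
  [1] read 0x29 idx=28: raw=0x2B007 flags P=1 W=1 U=1 S=0
  ✓ 0x2BEF1  — 2 lookups
#6 VA=0x1A0017F (r,kernel):
  [0] read 0x14 idx=13: raw=0x17002 flags P=0 W=1 U=0 S=0
  ✗ PAGE_NOT_PRESENT  [1 reads]

Entries read for #5: 2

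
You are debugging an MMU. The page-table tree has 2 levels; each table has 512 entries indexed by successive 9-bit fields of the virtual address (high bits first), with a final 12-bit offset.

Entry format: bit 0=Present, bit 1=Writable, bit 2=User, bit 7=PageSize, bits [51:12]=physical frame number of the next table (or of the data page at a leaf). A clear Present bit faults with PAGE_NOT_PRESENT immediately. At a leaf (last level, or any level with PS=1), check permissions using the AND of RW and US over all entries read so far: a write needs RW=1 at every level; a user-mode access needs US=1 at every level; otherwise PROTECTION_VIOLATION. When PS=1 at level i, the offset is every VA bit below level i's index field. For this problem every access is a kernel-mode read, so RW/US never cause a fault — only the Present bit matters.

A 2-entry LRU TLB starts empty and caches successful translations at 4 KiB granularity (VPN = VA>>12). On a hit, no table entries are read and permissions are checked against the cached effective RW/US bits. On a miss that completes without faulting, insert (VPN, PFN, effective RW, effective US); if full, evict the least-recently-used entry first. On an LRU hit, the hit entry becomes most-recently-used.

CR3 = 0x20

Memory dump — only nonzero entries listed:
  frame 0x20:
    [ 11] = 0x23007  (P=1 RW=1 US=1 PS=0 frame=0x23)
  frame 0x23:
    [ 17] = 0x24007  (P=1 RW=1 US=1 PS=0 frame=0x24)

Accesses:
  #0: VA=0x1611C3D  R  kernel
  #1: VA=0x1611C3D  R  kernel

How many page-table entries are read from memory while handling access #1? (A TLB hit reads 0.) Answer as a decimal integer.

Walk each access:
#0 VA=0x1611C3D (r,kernel):
  lvl0: tbl 0x20, slot 11 ⇒ 0x23007 (P1/RW1/US1/PS0)
  lvl1: tbl 0x23, slot 17 ⇒ 0x24007 (P1/RW1/US1/PS0)
  → PA=0x24C3D  (2 entries read)
#1 VA=0x1611C3D (r,kernel):
  TLB hit vpn=0x1611 → PA=0x24C3D

Entries read for #1: 0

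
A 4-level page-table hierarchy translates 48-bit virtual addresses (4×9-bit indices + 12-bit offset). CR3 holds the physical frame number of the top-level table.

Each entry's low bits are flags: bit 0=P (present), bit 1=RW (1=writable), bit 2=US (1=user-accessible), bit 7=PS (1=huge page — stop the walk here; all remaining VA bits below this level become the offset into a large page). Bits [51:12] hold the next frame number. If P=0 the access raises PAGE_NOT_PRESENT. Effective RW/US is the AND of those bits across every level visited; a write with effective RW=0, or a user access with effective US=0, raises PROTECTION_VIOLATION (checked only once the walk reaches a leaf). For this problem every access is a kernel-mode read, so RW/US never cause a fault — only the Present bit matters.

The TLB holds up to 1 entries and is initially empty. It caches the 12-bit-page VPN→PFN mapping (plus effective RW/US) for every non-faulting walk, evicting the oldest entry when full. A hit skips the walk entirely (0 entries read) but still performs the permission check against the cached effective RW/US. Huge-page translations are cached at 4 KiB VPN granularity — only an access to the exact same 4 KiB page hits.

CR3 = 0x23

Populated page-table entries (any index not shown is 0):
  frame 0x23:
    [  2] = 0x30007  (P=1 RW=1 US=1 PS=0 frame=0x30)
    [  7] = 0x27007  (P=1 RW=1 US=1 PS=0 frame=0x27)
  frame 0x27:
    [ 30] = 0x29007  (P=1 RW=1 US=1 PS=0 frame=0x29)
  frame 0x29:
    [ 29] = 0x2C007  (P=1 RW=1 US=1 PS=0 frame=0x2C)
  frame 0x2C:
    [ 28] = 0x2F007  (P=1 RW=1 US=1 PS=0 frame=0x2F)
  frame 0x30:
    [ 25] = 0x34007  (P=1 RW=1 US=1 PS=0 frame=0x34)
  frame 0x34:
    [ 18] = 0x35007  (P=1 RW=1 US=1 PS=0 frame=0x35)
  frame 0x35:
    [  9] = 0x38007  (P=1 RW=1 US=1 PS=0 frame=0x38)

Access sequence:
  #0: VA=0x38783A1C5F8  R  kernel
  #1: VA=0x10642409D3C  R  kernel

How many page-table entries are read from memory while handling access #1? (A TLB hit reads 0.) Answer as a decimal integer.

Walk each access:
#0 VA=0x38783A1C5F8 (r,kernel):
  lvl0: tbl 0x23, slot 7 ⇒ 0x27007 (P1/RW1/US1/PS0)
  lvl1: tbl 0x27, slot 30 ⇒ 0x29007 (P1/RW1/US1/PS0)
  lvl2: tbl 0x29, slot 29 ⇒ 0x2C007 (P1/RW1/US1/PS0)
  lvl3: tbl 0x2C, slot 28 ⇒ 0x2F007 (P1/RW1/US1/PS0)
  ⇒ phys 0x2F5F8  [4 reads]
#1 VA=0x10642409D3C (r,kernel):
  lvl0: tbl 0x23, slot 2 ⇒ 0x30007 (P1/RW1/US1/PS0)
  lvl1: tbl 0x30, slot 25 ⇒ 0x34007 (P1/RW1/US1/PS0)
  lvl2: tbl 0x34, slot 18 ⇒ 0x35007 (P1/RW1/US1/PS0)
  lvl3: tbl 0x35, slot 9 ⇒ 0x38007 (P1/RW1/US1/PS0)
  ⇒ phys 0x38D3C  [4 reads]

Entries read for #1: 4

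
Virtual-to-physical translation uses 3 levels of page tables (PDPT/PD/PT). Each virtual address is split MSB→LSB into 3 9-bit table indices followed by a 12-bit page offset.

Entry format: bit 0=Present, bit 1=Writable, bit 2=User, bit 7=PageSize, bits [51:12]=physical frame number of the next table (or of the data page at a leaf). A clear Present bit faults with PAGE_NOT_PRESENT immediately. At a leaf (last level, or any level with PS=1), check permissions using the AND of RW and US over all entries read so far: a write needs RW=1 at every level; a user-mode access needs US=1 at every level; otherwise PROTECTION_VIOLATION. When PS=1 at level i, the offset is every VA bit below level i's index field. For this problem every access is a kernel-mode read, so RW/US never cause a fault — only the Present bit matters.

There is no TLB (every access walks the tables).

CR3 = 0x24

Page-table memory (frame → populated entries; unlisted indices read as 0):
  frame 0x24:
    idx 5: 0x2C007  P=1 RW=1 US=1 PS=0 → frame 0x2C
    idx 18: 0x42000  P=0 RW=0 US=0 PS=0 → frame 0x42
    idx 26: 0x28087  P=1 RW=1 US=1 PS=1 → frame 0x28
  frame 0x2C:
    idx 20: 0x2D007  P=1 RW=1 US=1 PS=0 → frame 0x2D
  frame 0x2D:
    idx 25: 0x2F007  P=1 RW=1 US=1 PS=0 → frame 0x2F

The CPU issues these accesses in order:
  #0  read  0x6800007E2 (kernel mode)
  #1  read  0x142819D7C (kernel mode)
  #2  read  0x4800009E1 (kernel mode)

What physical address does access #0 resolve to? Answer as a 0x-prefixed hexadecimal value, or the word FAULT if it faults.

Per-access translation:
#0 VA=0x6800007E2 (r,kernel):
  L0 @0x24[26] → 0x28087  P=1,RW=1,US=1,PS=1
  ✓ 0x287E2 (huge @L0)  — 1 lookups
#1 VA=0x142819D7C (r,kernel):
  L0 @0x24[5] → 0x2C007  P=1,RW=1,US=1,PS=0
  L1 @0x2C[20] → 0x2D007  P=1,RW=1,US=1,PS=0
  L2 @0x2D[25] → 0x2F007  P=1,RW=1,US=1,PS=0
  ✓ 0x2FD7C  — 3 lookups
#2 VA=0x4800009E1 (r,kernel):
  L0 @0x24[18] → 0x42000  P=0,RW=0,US=0,PS=0
  → PAGE_NOT_PRESENT  (1 entries read)

Access #0 PA: 0x287E2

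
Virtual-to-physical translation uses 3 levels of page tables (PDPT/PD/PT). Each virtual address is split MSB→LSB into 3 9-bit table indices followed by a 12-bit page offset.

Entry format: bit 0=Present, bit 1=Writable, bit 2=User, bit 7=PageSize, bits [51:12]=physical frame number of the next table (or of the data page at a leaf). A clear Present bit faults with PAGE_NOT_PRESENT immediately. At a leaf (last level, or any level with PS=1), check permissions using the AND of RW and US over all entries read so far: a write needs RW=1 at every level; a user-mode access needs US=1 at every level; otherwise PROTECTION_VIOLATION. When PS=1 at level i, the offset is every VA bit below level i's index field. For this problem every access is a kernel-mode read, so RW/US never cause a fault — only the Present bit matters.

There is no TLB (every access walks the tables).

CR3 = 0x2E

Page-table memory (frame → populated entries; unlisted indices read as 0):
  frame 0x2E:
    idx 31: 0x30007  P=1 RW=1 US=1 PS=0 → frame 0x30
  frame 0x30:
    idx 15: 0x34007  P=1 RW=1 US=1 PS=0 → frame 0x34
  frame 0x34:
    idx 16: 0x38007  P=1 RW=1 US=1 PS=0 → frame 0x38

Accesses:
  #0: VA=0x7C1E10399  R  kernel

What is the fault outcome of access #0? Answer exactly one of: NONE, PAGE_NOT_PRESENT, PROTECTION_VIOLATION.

Trace:
#0 VA=0x7C1E10399 (r,kernel):
  L0: frame=0x2E idx=31 entry=0x30007 [P=1 RW=1 US=1 PS=0]
  L1: frame=0x30 idx=15 entry=0x34007 [P=1 RW=1 US=1 PS=0]
  L2: frame=0x34 idx=16 entry=0x38007 [P=1 RW=1 US=1 PS=0]
  ⇒ phys 0x38399  [3 reads]

Access #0 fault: NONE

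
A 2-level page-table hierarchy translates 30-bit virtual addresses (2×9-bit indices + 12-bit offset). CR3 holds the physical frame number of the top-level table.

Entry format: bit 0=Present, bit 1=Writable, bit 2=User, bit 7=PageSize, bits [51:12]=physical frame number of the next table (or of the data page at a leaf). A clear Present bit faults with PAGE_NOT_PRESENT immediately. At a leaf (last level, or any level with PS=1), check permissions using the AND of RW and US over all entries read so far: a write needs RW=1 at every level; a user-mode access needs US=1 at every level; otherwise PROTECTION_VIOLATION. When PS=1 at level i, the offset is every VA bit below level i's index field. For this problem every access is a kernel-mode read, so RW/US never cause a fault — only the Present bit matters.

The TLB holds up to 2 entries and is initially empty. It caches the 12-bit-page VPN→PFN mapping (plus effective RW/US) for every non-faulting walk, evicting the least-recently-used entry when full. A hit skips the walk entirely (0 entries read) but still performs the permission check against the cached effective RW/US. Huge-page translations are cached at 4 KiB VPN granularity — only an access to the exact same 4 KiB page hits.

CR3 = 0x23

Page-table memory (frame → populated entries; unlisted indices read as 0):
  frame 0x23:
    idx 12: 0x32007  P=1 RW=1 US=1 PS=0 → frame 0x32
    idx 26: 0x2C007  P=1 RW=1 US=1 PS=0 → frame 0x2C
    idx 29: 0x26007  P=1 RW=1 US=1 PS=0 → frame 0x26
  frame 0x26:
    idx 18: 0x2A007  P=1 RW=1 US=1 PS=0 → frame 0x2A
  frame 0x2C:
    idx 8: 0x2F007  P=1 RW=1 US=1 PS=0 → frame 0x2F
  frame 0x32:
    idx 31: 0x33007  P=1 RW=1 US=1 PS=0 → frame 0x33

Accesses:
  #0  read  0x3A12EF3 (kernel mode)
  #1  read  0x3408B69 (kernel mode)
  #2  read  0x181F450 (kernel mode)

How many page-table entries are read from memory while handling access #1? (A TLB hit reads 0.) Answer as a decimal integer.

Trace:
#0 VA=0x3A12EF3 (r,kernel):
  [0] read 0x23 idx=29: raw=0x26007 flags P=1 W=1 U=1 S=0
  [1] read 0x26 idx=18: raw=0x2A007 flags P=1 W=1 U=1 S=0
  ✓ 0x2AEF3  — 2 lookups
#1 VA=0x3408B69 (r,kernel):
  [0] read 0x23 idx=26: raw=0x2C007 flags P=1 W=1 U=1 S=0
  [1] read 0x2C idx=8: raw=0x2F007 flags P=1 W=1 U=1 S=0
  ✓ 0x2FB69  — 2 lookups
#2 VA=0x181F450 (r,kernel):
  [0] read 0x23 idx=12: raw=0x32007 flags P=1 W=1 U=1 S=0
  [1] read 0x32 idx=31: raw=0x33007 flags P=1 W=1 U=1 S=0
  ✓ 0x33450  — 2 lookups

Entries read for #1: 2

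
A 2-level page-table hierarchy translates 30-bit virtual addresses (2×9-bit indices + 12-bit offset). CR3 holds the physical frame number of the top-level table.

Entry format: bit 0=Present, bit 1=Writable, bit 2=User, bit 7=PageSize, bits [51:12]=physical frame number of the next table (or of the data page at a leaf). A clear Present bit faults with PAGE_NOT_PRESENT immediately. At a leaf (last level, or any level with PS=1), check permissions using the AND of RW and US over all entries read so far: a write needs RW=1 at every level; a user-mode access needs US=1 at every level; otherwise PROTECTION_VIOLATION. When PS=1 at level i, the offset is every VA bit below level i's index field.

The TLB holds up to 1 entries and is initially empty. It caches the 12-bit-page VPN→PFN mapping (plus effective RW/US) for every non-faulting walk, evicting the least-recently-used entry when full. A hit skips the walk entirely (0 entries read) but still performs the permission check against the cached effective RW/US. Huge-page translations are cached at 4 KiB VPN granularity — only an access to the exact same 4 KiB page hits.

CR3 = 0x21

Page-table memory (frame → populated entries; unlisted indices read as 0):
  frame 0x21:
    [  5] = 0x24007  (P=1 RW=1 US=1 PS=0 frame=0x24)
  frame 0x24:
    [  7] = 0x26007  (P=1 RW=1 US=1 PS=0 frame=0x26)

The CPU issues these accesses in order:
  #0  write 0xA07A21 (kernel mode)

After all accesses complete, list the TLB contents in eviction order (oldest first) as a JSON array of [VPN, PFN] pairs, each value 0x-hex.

Per-access translation:
#0 VA=0xA07A21 (w,kernel):
  L0: frame=0x21 idx=5 entry=0x24007 [P=1 RW=1 US=1 PS=0]
  L1: frame=0x24 idx=7 entry=0x26007 [P=1 RW=1 US=1 PS=0]
  → PA=0x26A21  (2 entries read)

TLB: [["0xA07", "0x26"]]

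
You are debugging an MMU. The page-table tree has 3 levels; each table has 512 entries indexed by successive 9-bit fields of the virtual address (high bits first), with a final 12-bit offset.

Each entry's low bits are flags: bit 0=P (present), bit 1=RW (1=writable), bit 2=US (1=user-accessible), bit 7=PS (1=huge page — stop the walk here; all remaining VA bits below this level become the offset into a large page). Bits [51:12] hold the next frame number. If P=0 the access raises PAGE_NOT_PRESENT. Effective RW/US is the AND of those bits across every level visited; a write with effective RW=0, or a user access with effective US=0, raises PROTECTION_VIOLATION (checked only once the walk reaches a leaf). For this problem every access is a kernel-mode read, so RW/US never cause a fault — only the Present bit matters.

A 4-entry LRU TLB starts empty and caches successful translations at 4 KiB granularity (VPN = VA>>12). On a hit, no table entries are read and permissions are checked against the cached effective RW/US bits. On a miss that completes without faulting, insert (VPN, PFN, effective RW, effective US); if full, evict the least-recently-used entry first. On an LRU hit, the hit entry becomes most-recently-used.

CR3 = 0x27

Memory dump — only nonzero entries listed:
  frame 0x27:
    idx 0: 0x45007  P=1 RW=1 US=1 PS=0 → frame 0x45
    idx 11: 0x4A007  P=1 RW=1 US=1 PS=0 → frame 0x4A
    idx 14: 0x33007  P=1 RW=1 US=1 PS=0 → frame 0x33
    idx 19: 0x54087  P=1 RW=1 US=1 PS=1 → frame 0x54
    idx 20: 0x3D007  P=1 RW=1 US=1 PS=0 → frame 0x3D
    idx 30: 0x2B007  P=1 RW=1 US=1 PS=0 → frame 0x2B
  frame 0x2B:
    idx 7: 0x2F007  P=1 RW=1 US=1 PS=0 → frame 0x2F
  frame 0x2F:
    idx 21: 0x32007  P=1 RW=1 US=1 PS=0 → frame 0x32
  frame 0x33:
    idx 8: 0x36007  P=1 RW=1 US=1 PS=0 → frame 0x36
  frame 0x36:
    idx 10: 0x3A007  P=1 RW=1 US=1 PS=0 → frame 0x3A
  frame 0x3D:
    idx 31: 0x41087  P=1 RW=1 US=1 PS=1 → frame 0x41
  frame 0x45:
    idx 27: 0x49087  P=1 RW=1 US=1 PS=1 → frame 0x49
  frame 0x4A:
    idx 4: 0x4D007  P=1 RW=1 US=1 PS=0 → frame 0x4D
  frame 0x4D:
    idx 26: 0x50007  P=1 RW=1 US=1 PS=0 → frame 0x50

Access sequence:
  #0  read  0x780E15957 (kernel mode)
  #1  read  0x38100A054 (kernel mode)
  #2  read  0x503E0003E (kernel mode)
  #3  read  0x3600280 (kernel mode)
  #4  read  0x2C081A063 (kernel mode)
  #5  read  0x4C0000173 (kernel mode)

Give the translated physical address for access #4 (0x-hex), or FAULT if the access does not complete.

Trace:
#0 VA=0x780E15957 (r,kernel):
  L0 @0x27[30] → 0x2B007  P=1,RW=1,US=1,PS=0
  L1 @0x2B[7] → 0x2F007  P=1,RW=1,US=1,PS=0
  L2 @0x2F[21] → 0x32007  P=1,RW=1,US=1,PS=0
  ⇒ phys 0x32957  [3 reads]
#1 VA=0x38100A054 (r,kernel):
  L0 @0x27[14] → 0x33007  P=1,RW=1,US=1,PS=0
  L1 @0x33[8] → 0x36007  P=1,RW=1,US=1,PS=0
  L2 @0x36[10] → 0x3A007  P=1,RW=1,US=1,PS=0
  ⇒ phys 0x3A054  [3 reads]
#2 VA=0x503E0003E (r,kernel):
  L0 @0x27[20] → 0x3D007  P=1,RW=1,US=1,PS=0
  L1 @0x3D[31] → 0x41087  P=1,RW=1,US=1,PS=1
  ⇒ phys 0x4103E (huge @L1)  [2 reads]
#3 VA=0x3600280 (r,kernel):
  L0 @0x27[0] → 0x45007  P=1,RW=1,US=1,PS=0
  L1 @0x45[27] → 0x49087  P=1,RW=1,US=1,PS=1
  ⇒ phys 0x49280 (huge @L1)  [2 reads]
#4 VA=0x2C081A063 (r,kernel):
  L0 @0x27[11] → 0x4A007  P=1,RW=1,US=1,PS=0
  L1 @0x4A[4] → 0x4D007  P=1,RW=1,US=1,PS=0
  L2 @0x4D[26] → 0x50007  P=1,RW=1,US=1,PS=0
  ⇒ phys 0x50063  [3 reads]
#5 VA=0x4C0000173 (r,kernel):
  L0 @0x27[19] → 0x54087  P=1,RW=1,US=1,PS=1
  ⇒ phys 0x54173 (huge @L0)  [1 reads]

Access #4 PA: 0x50063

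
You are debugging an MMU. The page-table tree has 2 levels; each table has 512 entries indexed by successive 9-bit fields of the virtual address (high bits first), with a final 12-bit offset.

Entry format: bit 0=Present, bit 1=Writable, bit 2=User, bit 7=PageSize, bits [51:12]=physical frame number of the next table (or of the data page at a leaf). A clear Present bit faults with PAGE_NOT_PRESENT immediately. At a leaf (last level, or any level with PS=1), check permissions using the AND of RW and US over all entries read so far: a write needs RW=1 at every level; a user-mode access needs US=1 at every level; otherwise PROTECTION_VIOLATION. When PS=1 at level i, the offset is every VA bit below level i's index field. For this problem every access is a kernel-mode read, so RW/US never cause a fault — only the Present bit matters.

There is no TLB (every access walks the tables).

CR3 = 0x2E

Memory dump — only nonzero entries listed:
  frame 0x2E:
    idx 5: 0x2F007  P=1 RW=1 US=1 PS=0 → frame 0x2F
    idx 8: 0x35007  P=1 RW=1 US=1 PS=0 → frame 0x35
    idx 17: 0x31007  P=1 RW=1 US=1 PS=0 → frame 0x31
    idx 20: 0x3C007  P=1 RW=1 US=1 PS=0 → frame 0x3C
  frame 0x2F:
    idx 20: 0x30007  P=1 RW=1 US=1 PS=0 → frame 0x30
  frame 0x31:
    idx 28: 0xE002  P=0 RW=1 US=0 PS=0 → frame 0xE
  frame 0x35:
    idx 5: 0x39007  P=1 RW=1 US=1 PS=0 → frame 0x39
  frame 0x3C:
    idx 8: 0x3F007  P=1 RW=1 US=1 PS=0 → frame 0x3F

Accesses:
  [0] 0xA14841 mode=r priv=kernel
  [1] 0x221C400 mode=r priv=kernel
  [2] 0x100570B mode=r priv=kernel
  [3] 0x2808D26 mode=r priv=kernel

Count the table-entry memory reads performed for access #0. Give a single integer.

Walk each access:
#0 VA=0xA14841 (r,kernel):
  [0] read 0x2E idx=5: raw=0x2F007 flags P=1 W=1 U=1 S=0
  [1] read 0x2F idx=20: raw=0x30007 flags P=1 W=1 U=1 S=0
  ⇒ phys 0x30841  [2 reads]
#1 VA=0x221C400 (r,kernel):
  [0] read 0x2E idx=17: raw=0x31007 flags P=1 W=1 U=1 S=0
  [1] read 0x31 idx=28: raw=0xE002 flags P=0 W=1 U=0 S=0
  ⇒ fault: PAGE_NOT_PRESENT  — 2 lookups
#2 VA=0x100570B (r,kernel):
  [0] read 0x2E idx=8: raw=0x35007 flags P=1 W=1 U=1 S=0
  [1] read 0x35 idx=5: raw=0x39007 flags P=1 W=1 U=1 S=0
  ⇒ phys 0x3970B  [2 reads]
#3 VA=0x2808D26 (r,kernel):
  [0] read 0x2E idx=20: raw=0x3C007 flags P=1 W=1 U=1 S=0
  [1] read 0x3C idx=8: raw=0x3F007 flags P=1 W=1 U=1 S=0
  ⇒ phys 0x3FD26  [2 reads]

Entries read for #0: 2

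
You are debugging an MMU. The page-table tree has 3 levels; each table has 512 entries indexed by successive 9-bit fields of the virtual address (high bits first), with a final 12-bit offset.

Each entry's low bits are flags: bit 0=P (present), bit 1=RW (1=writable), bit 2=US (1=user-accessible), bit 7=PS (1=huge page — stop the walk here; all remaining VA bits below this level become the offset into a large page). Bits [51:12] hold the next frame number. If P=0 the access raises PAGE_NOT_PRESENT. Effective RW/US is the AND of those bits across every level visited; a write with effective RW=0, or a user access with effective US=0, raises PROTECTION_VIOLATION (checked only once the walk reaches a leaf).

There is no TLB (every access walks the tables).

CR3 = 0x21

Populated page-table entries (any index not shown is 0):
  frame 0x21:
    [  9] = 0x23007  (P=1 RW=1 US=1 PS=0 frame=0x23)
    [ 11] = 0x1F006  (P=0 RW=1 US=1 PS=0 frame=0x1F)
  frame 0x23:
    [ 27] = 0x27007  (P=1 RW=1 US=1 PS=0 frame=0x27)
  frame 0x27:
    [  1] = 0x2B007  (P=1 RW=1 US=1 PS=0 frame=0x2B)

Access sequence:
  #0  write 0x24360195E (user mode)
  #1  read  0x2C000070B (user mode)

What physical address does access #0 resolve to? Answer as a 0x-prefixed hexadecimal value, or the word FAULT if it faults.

Walk each access:
#0 VA=0x24360195E (w,user):
  L0: frame=0x21 idx=9 entry=0x23007 [P=1 RW=1 US=1 PS=0]
  L1: frame=0x23 idx=27 entry=0x27007 [P=1 RW=1 US=1 PS=0]
  L2: frame=0x27 idx=1 entry=0x2B007 [P=1 RW=1 US=1 PS=0]
  → PA=0x2B95E  (3 entries read)
#1 VA=0x2C000070B (r,user):
  L0: frame=0x21 idx=11 entry=0x1F006 [P=0 RW=1 US=1 PS=0]
  → PAGE_NOT_PRESENT  (1 entries read)

Access #0 PA: 0x2B95E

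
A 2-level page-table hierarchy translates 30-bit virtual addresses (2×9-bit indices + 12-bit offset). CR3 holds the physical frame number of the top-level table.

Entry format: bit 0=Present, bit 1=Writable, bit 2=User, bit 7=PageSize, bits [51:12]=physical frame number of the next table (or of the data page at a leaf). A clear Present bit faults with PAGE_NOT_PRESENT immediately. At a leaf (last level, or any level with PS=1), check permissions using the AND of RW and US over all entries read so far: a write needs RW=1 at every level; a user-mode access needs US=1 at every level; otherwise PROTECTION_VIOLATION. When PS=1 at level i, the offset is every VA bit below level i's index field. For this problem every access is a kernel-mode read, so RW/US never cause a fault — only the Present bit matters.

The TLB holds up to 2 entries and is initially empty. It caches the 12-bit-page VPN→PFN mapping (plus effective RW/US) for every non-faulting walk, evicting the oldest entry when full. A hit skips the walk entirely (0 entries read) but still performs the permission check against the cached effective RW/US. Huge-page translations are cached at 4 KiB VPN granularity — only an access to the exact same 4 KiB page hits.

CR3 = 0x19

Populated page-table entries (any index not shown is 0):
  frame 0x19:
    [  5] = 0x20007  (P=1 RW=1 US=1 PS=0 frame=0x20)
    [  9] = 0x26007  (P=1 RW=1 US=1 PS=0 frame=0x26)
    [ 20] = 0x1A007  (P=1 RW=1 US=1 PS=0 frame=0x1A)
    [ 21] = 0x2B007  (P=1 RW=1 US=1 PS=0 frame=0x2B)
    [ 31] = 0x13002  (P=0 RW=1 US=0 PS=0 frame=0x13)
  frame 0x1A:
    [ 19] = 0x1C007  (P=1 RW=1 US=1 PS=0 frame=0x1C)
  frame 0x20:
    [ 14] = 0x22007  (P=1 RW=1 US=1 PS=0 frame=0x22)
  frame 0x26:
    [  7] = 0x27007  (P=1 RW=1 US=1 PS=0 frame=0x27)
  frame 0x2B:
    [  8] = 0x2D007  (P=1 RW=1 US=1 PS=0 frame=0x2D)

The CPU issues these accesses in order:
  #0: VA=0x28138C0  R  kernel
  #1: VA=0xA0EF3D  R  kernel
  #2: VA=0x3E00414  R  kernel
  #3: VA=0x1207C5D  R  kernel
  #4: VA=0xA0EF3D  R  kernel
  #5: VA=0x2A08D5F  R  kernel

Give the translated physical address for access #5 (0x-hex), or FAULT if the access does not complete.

Walk each access:
#0 VA=0x28138C0 (r,kernel):
  lvl0: tbl 0x19, slot 20 ⇒ 0x1A007 (P1/RW1/US1/PS0)
  lvl1: tbl 0x1A, slot 19 ⇒ 0x1C007 (P1/RW1/US1/PS0)
  ✓ 0x1C8C0  — 2 lookups
#1 VA=0xA0EF3D (r,kernel):
  lvl0: tbl 0x19, slot 5 ⇒ 0x20007 (P1/RW1/US1/PS0)
  lvl1: tbl 0x20, slot 14 ⇒ 0x22007 (P1/RW1/US1/PS0)
  ✓ 0x22F3D  — 2 lookups
#2 VA=0x3E00414 (r,kernel):
  lvl0: tbl 0x19, slot 31 ⇒ 0x13002 (P0/RW1/US0/PS0)
  ✗ PAGE_NOT_PRESENT  [1 reads]
#3 VA=0x1207C5D (r,kernel):
  lvl0: tbl 0x19, slot 9 ⇒ 0x26007 (P1/RW1/US1/PS0)
  lvl1: tbl 0x26, slot 7 ⇒ 0x27007 (P1/RW1/US1/PS0)
  ✓ 0x27C5D  — 2 lookups
#4 VA=0xA0EF3D (r,kernel):
  TLB hit vpn=0xA0E → PA=0x22F3D
#5 VA=0x2A08D5F (r,kernel):
  lvl0: tbl 0x19, slot 21 ⇒ 0x2B007 (P1/RW1/US1/PS0)
  lvl1: tbl 0x2B, slot 8 ⇒ 0x2D007 (P1/RW1/US1/PS0)
  ✓ 0x2DD5F  — 2 lookups

Access #5 PA: 0x2DD5F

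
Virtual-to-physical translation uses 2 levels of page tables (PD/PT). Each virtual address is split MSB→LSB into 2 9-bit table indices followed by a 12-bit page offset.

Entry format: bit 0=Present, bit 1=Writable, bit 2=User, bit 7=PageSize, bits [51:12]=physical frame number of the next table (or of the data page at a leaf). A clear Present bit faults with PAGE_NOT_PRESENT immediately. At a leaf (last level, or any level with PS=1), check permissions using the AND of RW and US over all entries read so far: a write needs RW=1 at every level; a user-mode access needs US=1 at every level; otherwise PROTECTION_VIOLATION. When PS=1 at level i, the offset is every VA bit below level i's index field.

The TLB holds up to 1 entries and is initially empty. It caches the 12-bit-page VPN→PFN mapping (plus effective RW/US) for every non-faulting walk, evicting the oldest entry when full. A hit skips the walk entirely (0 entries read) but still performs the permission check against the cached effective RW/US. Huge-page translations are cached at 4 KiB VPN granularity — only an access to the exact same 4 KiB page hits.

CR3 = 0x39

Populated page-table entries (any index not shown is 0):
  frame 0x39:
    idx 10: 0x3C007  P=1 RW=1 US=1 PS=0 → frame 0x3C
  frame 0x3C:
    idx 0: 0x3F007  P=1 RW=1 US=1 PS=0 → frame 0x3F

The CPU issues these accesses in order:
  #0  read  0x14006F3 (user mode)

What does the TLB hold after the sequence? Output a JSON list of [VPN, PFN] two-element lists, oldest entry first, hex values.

Per-access translation:
#0 VA=0x14006F3 (r,user):
  L0: frame=0x39 idx=10 entry=0x3C007 [P=1 RW=1 US=1 PS=0]
  L1: frame=0x3C idx=0 entry=0x3F007 [P=1 RW=1 US=1 PS=0]
  ⇒ phys 0x3F6F3  [2 reads]

TLB: [["0x1400", "0x3F"]]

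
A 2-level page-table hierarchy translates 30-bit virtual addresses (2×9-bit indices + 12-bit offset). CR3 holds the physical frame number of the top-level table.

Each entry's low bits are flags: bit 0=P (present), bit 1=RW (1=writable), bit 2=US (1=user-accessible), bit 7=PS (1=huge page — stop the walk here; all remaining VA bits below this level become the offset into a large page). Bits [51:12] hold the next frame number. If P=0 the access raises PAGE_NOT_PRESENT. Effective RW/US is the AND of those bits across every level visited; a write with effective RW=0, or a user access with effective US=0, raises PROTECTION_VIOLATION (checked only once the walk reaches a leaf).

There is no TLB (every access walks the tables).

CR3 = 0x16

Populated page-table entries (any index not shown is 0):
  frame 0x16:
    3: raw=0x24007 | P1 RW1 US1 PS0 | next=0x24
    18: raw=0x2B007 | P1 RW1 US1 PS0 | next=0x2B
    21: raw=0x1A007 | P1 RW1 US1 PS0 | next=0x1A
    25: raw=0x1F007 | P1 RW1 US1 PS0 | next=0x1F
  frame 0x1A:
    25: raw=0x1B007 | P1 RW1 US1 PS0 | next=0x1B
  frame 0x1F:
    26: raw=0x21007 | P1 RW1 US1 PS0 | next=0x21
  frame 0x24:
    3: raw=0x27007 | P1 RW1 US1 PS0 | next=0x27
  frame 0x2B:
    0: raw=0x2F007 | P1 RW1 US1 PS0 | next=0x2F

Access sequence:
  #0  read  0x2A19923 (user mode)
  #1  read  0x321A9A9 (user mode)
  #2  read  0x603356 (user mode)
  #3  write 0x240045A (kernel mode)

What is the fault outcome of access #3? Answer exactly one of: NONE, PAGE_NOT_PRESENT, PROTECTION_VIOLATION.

Trace:
#0 VA=0x2A19923 (r,user):
  lvl0: tbl 0x16, slot 21 ⇒ 0x1A007 (P1/RW1/US1/PS0)
  lvl1: tbl 0x1A, slot 25 ⇒ 0x1B007 (P1/RW1/US1/PS0)
  ✓ 0x1B923  — 2 lookups
#1 VA=0x321A9A9 (r,user):
  lvl0: tbl 0x16, slot 25 ⇒ 0x1F007 (P1/RW1/US1/PS0)
  lvl1: tbl 0x1F, slot 26 ⇒ 0x21007 (P1/RW1/US1/PS0)
  ✓ 0x219A9  — 2 lookups
#2 VA=0x603356 (r,user):
  lvl0: tbl 0x16, slot 3 ⇒ 0x24007 (P1/RW1/US1/PS0)
  lvl1: tbl 0x24, slot 3 ⇒ 0x27007 (P1/RW1/US1/PS0)
  ✓ 0x27356  — 2 lookups
#3 VA=0x240045A (w,kernel):
  lvl0: tbl 0x16, slot 18 ⇒ 0x2B007 (P1/RW1/US1/PS0)
  lvl1: tbl 0x2B, slot 0 ⇒ 0x2F007 (P1/RW1/US1/PS0)
  ✓ 0x2F45A  — 2 lookups

Access #3 fault: NONE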